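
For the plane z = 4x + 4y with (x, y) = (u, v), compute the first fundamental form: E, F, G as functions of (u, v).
E = 17;  F = 16;  G = 17

Compute partials: r_u = (1, 0, 4), r_v = (0, 1, 4). Then
  E = r_u · r_u = 17,
  F = r_u · r_v = 16,
  G = r_v · r_v = 17.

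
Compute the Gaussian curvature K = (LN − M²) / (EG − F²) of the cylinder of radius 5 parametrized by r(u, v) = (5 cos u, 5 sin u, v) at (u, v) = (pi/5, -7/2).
K = 0

Coefficients of the first fundamental form: E = 25, F = 0, G = 1.
Coefficients of the second fundamental form: L = -5, M = 0, N = 0.
Assemble K = (LN − M²)/(EG − F²) = 0. At (u, v) = (pi/5, -7/2): K = 0.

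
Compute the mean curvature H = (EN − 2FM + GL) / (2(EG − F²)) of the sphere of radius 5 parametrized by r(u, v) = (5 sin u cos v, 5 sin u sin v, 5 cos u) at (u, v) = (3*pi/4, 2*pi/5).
H = -1/5

With E = 25, F = 0, G = 25*sin(u)^2, L = -5*sin(u)/Abs(sin(u)), M = 0, N = -5*sin(u)^3/Abs(sin(u)), assemble
  H = (EN − 2FM + GL) / (2(EG − F²)) = -sin(u)/(5*Abs(sin(u))).
At (u, v) = (3*pi/4, 2*pi/5): H = -1/5.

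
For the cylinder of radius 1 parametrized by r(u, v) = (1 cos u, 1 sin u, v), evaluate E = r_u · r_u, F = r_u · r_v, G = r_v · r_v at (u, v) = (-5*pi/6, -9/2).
E = 1;  F = 0;  G = 1

Partials: r_u = (-sin(u), cos(u), 0), r_v = (0, 0, 1). As functions of (u, v):
  E = r_u · r_u = 1,
  F = r_u · r_v = 0,
  G = r_v · r_v = 1.
Evaluating at (u, v) = (-5*pi/6, -9/2): E = 1, F = 0, G = 1.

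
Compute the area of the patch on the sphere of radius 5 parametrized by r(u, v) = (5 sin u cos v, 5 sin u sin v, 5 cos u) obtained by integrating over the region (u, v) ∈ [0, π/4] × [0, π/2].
Area = 25*pi*(2 - sqrt(2))/4

Area = ∫∫ √(EG − F²) du dv with √(EG − F²) = 25*Abs(sin(u)). Integrating over [0, π/4] × [0, π/2] gives 25*pi*(2 - sqrt(2))/4.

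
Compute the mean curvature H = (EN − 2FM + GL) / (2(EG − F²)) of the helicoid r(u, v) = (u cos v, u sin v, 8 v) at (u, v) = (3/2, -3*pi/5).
H = 0

With E = 1, F = 0, G = u^2 + 64, L = 0, M = -8/sqrt(u^2 + 64), N = 0, assemble
  H = (EN − 2FM + GL) / (2(EG − F²)) = 0.
At (u, v) = (3/2, -3*pi/5): H = 0.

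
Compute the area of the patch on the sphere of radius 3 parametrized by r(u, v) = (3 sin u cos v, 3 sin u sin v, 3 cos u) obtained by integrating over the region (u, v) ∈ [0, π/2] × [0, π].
Area = 9*pi

Area = ∫∫ √(EG − F²) du dv with √(EG − F²) = 9*Abs(sin(u)). Integrating over [0, π/2] × [0, π] gives 9*pi.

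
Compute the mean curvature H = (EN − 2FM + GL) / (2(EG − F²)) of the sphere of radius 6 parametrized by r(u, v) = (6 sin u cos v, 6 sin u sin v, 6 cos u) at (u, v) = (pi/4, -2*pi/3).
H = -1/6

With E = 36, F = 0, G = 36*sin(u)^2, L = -6*sin(u)/Abs(sin(u)), M = 0, N = -6*sin(u)^3/Abs(sin(u)), assemble
  H = (EN − 2FM + GL) / (2(EG − F²)) = -sin(u)/(6*Abs(sin(u))).
At (u, v) = (pi/4, -2*pi/3): H = -1/6.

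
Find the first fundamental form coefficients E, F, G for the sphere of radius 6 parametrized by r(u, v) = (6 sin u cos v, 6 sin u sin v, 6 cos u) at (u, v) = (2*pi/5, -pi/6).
E = 36;  F = 0;  G = 9*sqrt(5)/2 + 45/2

Partials: r_u = (6*cos(u)*cos(v), 6*sin(v)*cos(u), -6*sin(u)), r_v = (-6*sin(u)*sin(v), 6*sin(u)*cos(v), 0). As functions of (u, v):
  E = r_u · r_u = 36,
  F = r_u · r_v = 0,
  G = r_v · r_v = 36*sin(u)^2.
Evaluating at (u, v) = (2*pi/5, -pi/6): E = 36, F = 0, G = 9*sqrt(5)/2 + 45/2.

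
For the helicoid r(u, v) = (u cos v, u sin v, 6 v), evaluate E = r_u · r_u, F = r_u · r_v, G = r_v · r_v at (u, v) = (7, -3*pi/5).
E = 1;  F = 0;  G = 85

Partials: r_u = (cos(v), sin(v), 0), r_v = (-u*sin(v), u*cos(v), 6). As functions of (u, v):
  E = r_u · r_u = 1,
  F = r_u · r_v = 0,
  G = r_v · r_v = u^2 + 36.
Evaluating at (u, v) = (7, -3*pi/5): E = 1, F = 0, G = 85.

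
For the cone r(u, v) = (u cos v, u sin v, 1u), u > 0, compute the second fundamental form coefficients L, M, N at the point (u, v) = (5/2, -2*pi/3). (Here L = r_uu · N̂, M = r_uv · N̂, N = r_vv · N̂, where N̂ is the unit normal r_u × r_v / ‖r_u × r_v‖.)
L = 0;  M = 0;  N = 5*sqrt(2)/4

Compute the unit normal N̂(u, v) = (-sqrt(2)*u*cos(v)/(2*Abs(u)), -sqrt(2)*u*sin(v)/(2*Abs(u)), sqrt(2)*u/(2*Abs(u))), and the second partials r_uu, r_uv, r_vv. Take dot products:
  L(u, v) = r_uu · N̂ = 0,
  M(u, v) = r_uv · N̂ = 0,
  N(u, v) = r_vv · N̂ = sqrt(2)*u^2/(2*Abs(u)).
Evaluating at (u, v) = (5/2, -2*pi/3):
  L = 0, M = 0, N = 5*sqrt(2)/4.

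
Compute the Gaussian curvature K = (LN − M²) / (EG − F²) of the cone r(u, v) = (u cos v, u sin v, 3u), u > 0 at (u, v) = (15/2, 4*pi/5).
K = 0

Coefficients of the first fundamental form: E = 10, F = 0, G = u^2.
Coefficients of the second fundamental form: L = 0, M = 0, N = 3*sqrt(10)*u^2/(10*Abs(u)).
Assemble K = (LN − M²)/(EG − F²) = 0. At (u, v) = (15/2, 4*pi/5): K = 0.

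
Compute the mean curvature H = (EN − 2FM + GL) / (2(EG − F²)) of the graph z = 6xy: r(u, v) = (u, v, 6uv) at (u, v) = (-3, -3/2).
H = -243*sqrt(406)/41209

With E = 36*v^2 + 1, F = 36*u*v, G = 36*u^2 + 1, L = 0, M = 6/sqrt(36*u^2 + 36*v^2 + 1), N = 0, assemble
  H = (EN − 2FM + GL) / (2(EG − F²)) = -216*u*v/(36*u^2 + 36*v^2 + 1)^(3/2).
At (u, v) = (-3, -3/2): H = -243*sqrt(406)/41209.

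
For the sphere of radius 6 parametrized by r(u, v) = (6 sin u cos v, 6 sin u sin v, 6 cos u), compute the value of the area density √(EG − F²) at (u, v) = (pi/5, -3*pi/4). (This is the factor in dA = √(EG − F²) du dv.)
√(EG − F²)|_{(pi/5, -3*pi/4)} = 9*sqrt(10 - 2*sqrt(5))

E = 36, F = 0, G = 36*sin(u)^2, so EG − F² = 1296*sin(u)^2. Taking the positive square root: √(EG − F²) = 36*Abs(sin(u)). At (u, v) = (pi/5, -3*pi/4): 9*sqrt(10 - 2*sqrt(5)).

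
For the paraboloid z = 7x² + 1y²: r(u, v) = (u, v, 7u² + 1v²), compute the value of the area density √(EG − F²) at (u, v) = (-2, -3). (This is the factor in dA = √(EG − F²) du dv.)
√(EG − F²)|_{(-2, -3)} = sqrt(821)

E = 196*u^2 + 1, F = 28*u*v, G = 4*v^2 + 1, so EG − F² = 196*u^2 + 4*v^2 + 1. Taking the positive square root: √(EG − F²) = sqrt(196*u^2 + 4*v^2 + 1). At (u, v) = (-2, -3): sqrt(821).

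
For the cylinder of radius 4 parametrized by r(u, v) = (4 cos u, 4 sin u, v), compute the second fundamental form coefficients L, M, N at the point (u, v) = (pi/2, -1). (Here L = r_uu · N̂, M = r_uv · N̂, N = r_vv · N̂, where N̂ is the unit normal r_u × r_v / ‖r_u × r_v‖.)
L = -4;  M = 0;  N = 0

Compute the unit normal N̂(u, v) = (cos(u), sin(u), 0), and the second partials r_uu, r_uv, r_vv. Take dot products:
  L(u, v) = r_uu · N̂ = -4,
  M(u, v) = r_uv · N̂ = 0,
  N(u, v) = r_vv · N̂ = 0.
Evaluating at (u, v) = (pi/2, -1):
  L = -4, M = 0, N = 0.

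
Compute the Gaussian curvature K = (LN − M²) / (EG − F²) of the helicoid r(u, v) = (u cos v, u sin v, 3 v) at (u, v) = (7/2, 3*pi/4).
K = -144/7225

Coefficients of the first fundamental form: E = 1, F = 0, G = u^2 + 9.
Coefficients of the second fundamental form: L = 0, M = -3/sqrt(u^2 + 9), N = 0.
Assemble K = (LN − M²)/(EG − F²) = -9/(u^2 + 9)^2. At (u, v) = (7/2, 3*pi/4): K = -144/7225.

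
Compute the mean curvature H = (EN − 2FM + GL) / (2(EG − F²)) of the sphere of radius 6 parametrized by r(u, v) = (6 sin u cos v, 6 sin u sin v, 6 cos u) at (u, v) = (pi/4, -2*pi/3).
H = -1/6

With E = 36, F = 0, G = 36*sin(u)^2, L = -6*sin(u)/Abs(sin(u)), M = 0, N = -6*sin(u)^3/Abs(sin(u)), assemble
  H = (EN − 2FM + GL) / (2(EG − F²)) = -sin(u)/(6*Abs(sin(u))).
At (u, v) = (pi/4, -2*pi/3): H = -1/6.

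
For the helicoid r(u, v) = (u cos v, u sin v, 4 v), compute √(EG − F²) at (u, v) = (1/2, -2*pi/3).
√(EG − F²)|_{(1/2, -2*pi/3)} = sqrt(65)/2

E = 1, F = 0, G = u^2 + 16; EG − F² = u^2 + 16; √(EG − F²) = sqrt(u^2 + 16). At the given point: sqrt(65)/2.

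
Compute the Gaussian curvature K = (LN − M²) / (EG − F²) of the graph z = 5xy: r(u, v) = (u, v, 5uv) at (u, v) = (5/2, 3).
K = -400/2337841

Coefficients of the first fundamental form: E = 25*v^2 + 1, F = 25*u*v, G = 25*u^2 + 1.
Coefficients of the second fundamental form: L = 0, M = 5/sqrt(25*u^2 + 25*v^2 + 1), N = 0.
Assemble K = (LN − M²)/(EG − F²) = -25/(625*u^4 + 1250*u^2*v^2 + 50*u^2 + 625*v^4 + 50*v^2 + 1). At (u, v) = (5/2, 3): K = -400/2337841.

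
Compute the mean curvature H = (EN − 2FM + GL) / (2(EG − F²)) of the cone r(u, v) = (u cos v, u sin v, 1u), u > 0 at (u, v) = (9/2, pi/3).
H = sqrt(2)/18

With E = 2, F = 0, G = u^2, L = 0, M = 0, N = sqrt(2)*u^2/(2*Abs(u)), assemble
  H = (EN − 2FM + GL) / (2(EG − F²)) = sqrt(2)/(4*Abs(u)).
At (u, v) = (9/2, pi/3): H = sqrt(2)/18.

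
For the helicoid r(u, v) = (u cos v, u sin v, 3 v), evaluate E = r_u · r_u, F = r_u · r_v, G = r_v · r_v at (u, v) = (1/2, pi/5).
E = 1;  F = 0;  G = 37/4

Partials: r_u = (cos(v), sin(v), 0), r_v = (-u*sin(v), u*cos(v), 3). As functions of (u, v):
  E = r_u · r_u = 1,
  F = r_u · r_v = 0,
  G = r_v · r_v = u^2 + 9.
Evaluating at (u, v) = (1/2, pi/5): E = 1, F = 0, G = 37/4.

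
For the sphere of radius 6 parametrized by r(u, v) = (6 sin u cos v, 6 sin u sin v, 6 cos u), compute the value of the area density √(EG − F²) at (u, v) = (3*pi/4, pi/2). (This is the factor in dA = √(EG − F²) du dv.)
√(EG − F²)|_{(3*pi/4, pi/2)} = 18*sqrt(2)

E = 36, F = 0, G = 36*sin(u)^2, so EG − F² = 1296*sin(u)^2. Taking the positive square root: √(EG − F²) = 36*Abs(sin(u)). At (u, v) = (3*pi/4, pi/2): 18*sqrt(2).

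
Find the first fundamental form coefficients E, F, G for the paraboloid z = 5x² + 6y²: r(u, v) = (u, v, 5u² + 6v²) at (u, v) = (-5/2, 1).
E = 626;  F = -300;  G = 145

Partials: r_u = (1, 0, 10*u), r_v = (0, 1, 12*v). As functions of (u, v):
  E = r_u · r_u = 100*u^2 + 1,
  F = r_u · r_v = 120*u*v,
  G = r_v · r_v = 144*v^2 + 1.
Evaluating at (u, v) = (-5/2, 1): E = 626, F = -300, G = 145.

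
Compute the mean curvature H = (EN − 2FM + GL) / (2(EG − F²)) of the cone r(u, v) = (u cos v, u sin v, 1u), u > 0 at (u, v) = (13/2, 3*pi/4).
H = sqrt(2)/26

With E = 2, F = 0, G = u^2, L = 0, M = 0, N = sqrt(2)*u^2/(2*Abs(u)), assemble
  H = (EN − 2FM + GL) / (2(EG − F²)) = sqrt(2)/(4*Abs(u)).
At (u, v) = (13/2, 3*pi/4): H = sqrt(2)/26.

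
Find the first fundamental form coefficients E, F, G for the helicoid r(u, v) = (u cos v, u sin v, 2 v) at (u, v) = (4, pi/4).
E = 1;  F = 0;  G = 20

Partials: r_u = (cos(v), sin(v), 0), r_v = (-u*sin(v), u*cos(v), 2). As functions of (u, v):
  E = r_u · r_u = 1,
  F = r_u · r_v = 0,
  G = r_v · r_v = u^2 + 4.
Evaluating at (u, v) = (4, pi/4): E = 1, F = 0, G = 20.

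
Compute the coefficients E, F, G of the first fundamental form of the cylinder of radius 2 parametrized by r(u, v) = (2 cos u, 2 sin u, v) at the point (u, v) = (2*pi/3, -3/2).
E = 4;  F = 0;  G = 1

Partials: r_u = (-2*sin(u), 2*cos(u), 0), r_v = (0, 0, 1). As functions of (u, v):
  E = r_u · r_u = 4,
  F = r_u · r_v = 0,
  G = r_v · r_v = 1.
Evaluating at (u, v) = (2*pi/3, -3/2): E = 4, F = 0, G = 1.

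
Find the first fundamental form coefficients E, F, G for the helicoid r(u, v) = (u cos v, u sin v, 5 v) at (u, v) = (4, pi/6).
E = 1;  F = 0;  G = 41

Partials: r_u = (cos(v), sin(v), 0), r_v = (-u*sin(v), u*cos(v), 5). As functions of (u, v):
  E = r_u · r_u = 1,
  F = r_u · r_v = 0,
  G = r_v · r_v = u^2 + 25.
Evaluating at (u, v) = (4, pi/6): E = 1, F = 0, G = 41.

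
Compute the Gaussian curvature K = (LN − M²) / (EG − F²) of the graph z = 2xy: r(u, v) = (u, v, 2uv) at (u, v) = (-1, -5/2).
K = -1/225

Coefficients of the first fundamental form: E = 4*v^2 + 1, F = 4*u*v, G = 4*u^2 + 1.
Coefficients of the second fundamental form: L = 0, M = 2/sqrt(4*u^2 + 4*v^2 + 1), N = 0.
Assemble K = (LN − M²)/(EG − F²) = -4/(16*u^4 + 32*u^2*v^2 + 8*u^2 + 16*v^4 + 8*v^2 + 1). At (u, v) = (-1, -5/2): K = -1/225.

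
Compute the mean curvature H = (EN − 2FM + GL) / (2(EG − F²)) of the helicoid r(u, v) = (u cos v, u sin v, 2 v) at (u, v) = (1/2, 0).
H = 0

With E = 1, F = 0, G = u^2 + 4, L = 0, M = -2/sqrt(u^2 + 4), N = 0, assemble
  H = (EN − 2FM + GL) / (2(EG − F²)) = 0.
At (u, v) = (1/2, 0): H = 0.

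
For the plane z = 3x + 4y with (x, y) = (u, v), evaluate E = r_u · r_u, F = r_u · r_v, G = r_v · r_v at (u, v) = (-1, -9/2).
E = 10;  F = 12;  G = 17

Partials: r_u = (1, 0, 3), r_v = (0, 1, 4). As functions of (u, v):
  E = r_u · r_u = 10,
  F = r_u · r_v = 12,
  G = r_v · r_v = 17.
Evaluating at (u, v) = (-1, -9/2): E = 10, F = 12, G = 17.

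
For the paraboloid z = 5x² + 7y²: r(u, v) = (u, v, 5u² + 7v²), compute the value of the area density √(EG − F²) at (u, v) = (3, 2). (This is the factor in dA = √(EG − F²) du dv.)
√(EG − F²)|_{(3, 2)} = sqrt(1685)

E = 100*u^2 + 1, F = 140*u*v, G = 196*v^2 + 1, so EG − F² = 100*u^2 + 196*v^2 + 1. Taking the positive square root: √(EG − F²) = sqrt(100*u^2 + 196*v^2 + 1). At (u, v) = (3, 2): sqrt(1685).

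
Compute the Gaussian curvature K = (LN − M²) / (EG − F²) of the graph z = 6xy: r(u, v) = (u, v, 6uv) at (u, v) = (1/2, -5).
K = -9/207025

Coefficients of the first fundamental form: E = 36*v^2 + 1, F = 36*u*v, G = 36*u^2 + 1.
Coefficients of the second fundamental form: L = 0, M = 6/sqrt(36*u^2 + 36*v^2 + 1), N = 0.
Assemble K = (LN − M²)/(EG − F²) = -36/(1296*u^4 + 2592*u^2*v^2 + 72*u^2 + 1296*v^4 + 72*v^2 + 1). At (u, v) = (1/2, -5): K = -9/207025.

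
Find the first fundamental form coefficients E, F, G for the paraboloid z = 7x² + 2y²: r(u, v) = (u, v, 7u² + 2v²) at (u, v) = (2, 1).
E = 785;  F = 112;  G = 17

Partials: r_u = (1, 0, 14*u), r_v = (0, 1, 4*v). As functions of (u, v):
  E = r_u · r_u = 196*u^2 + 1,
  F = r_u · r_v = 56*u*v,
  G = r_v · r_v = 16*v^2 + 1.
Evaluating at (u, v) = (2, 1): E = 785, F = 112, G = 17.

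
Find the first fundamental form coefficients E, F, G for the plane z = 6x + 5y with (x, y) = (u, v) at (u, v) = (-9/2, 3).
E = 37;  F = 30;  G = 26

Partials: r_u = (1, 0, 6), r_v = (0, 1, 5). As functions of (u, v):
  E = r_u · r_u = 37,
  F = r_u · r_v = 30,
  G = r_v · r_v = 26.
Evaluating at (u, v) = (-9/2, 3): E = 37, F = 30, G = 26.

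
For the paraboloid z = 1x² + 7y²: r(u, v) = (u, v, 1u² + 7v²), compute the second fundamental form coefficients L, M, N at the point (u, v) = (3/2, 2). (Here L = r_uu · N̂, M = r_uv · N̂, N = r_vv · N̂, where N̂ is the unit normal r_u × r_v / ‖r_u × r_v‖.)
L = sqrt(794)/397;  M = 0;  N = 7*sqrt(794)/397

Compute the unit normal N̂(u, v) = (-2*u/sqrt(4*u^2 + 196*v^2 + 1), -14*v/sqrt(4*u^2 + 196*v^2 + 1), 1/sqrt(4*u^2 + 196*v^2 + 1)), and the second partials r_uu, r_uv, r_vv. Take dot products:
  L(u, v) = r_uu · N̂ = 2/sqrt(4*u^2 + 196*v^2 + 1),
  M(u, v) = r_uv · N̂ = 0,
  N(u, v) = r_vv · N̂ = 14/sqrt(4*u^2 + 196*v^2 + 1).
Evaluating at (u, v) = (3/2, 2):
  L = sqrt(794)/397, M = 0, N = 7*sqrt(794)/397.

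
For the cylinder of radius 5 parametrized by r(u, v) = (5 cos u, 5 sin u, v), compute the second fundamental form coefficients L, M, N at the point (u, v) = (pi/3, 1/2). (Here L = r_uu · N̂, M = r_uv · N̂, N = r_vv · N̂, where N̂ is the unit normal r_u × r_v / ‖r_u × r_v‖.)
L = -5;  M = 0;  N = 0

Compute the unit normal N̂(u, v) = (cos(u), sin(u), 0), and the second partials r_uu, r_uv, r_vv. Take dot products:
  L(u, v) = r_uu · N̂ = -5,
  M(u, v) = r_uv · N̂ = 0,
  N(u, v) = r_vv · N̂ = 0.
Evaluating at (u, v) = (pi/3, 1/2):
  L = -5, M = 0, N = 0.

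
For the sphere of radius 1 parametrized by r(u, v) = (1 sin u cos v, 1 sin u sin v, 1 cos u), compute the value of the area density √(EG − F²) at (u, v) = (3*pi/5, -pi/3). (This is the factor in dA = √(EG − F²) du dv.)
√(EG − F²)|_{(3*pi/5, -pi/3)} = sqrt(2*sqrt(5) + 10)/4

E = 1, F = 0, G = sin(u)^2, so EG − F² = sin(u)^2. Taking the positive square root: √(EG − F²) = Abs(sin(u)). At (u, v) = (3*pi/5, -pi/3): sqrt(2*sqrt(5) + 10)/4.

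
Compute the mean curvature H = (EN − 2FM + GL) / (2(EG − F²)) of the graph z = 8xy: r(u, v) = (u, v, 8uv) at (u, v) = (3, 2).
H = -3072*sqrt(17)/99127

With E = 64*v^2 + 1, F = 64*u*v, G = 64*u^2 + 1, L = 0, M = 8/sqrt(64*u^2 + 64*v^2 + 1), N = 0, assemble
  H = (EN − 2FM + GL) / (2(EG − F²)) = -512*u*v/(64*u^2 + 64*v^2 + 1)^(3/2).
At (u, v) = (3, 2): H = -3072*sqrt(17)/99127.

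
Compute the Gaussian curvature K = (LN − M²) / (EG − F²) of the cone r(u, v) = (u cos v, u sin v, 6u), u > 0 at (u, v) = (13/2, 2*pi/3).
K = 0

Coefficients of the first fundamental form: E = 37, F = 0, G = u^2.
Coefficients of the second fundamental form: L = 0, M = 0, N = 6*sqrt(37)*u^2/(37*Abs(u)).
Assemble K = (LN − M²)/(EG − F²) = 0. At (u, v) = (13/2, 2*pi/3): K = 0.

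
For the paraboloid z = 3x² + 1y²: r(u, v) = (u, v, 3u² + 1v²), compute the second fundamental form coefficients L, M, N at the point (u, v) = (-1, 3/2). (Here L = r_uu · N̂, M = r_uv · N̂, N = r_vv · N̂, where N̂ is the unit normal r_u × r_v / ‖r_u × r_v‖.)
L = 3*sqrt(46)/23;  M = 0;  N = sqrt(46)/23

Compute the unit normal N̂(u, v) = (-6*u/sqrt(36*u^2 + 4*v^2 + 1), -2*v/sqrt(36*u^2 + 4*v^2 + 1), 1/sqrt(36*u^2 + 4*v^2 + 1)), and the second partials r_uu, r_uv, r_vv. Take dot products:
  L(u, v) = r_uu · N̂ = 6/sqrt(36*u^2 + 4*v^2 + 1),
  M(u, v) = r_uv · N̂ = 0,
  N(u, v) = r_vv · N̂ = 2/sqrt(36*u^2 + 4*v^2 + 1).
Evaluating at (u, v) = (-1, 3/2):
  L = 3*sqrt(46)/23, M = 0, N = sqrt(46)/23.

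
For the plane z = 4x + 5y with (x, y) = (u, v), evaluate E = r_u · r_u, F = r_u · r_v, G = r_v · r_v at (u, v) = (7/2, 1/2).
E = 17;  F = 20;  G = 26

Partials: r_u = (1, 0, 4), r_v = (0, 1, 5). As functions of (u, v):
  E = r_u · r_u = 17,
  F = r_u · r_v = 20,
  G = r_v · r_v = 26.
Evaluating at (u, v) = (7/2, 1/2): E = 17, F = 20, G = 26.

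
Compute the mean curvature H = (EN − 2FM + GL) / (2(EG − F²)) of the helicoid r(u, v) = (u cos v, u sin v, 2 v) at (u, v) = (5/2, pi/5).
H = 0

With E = 1, F = 0, G = u^2 + 4, L = 0, M = -2/sqrt(u^2 + 4), N = 0, assemble
  H = (EN − 2FM + GL) / (2(EG − F²)) = 0.
At (u, v) = (5/2, pi/5): H = 0.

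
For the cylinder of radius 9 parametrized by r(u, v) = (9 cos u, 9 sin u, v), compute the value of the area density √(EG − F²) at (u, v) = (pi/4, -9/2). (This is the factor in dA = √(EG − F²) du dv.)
√(EG − F²)|_{(pi/4, -9/2)} = 9

E = 81, F = 0, G = 1, so EG − F² = 81. Taking the positive square root: √(EG − F²) = 9. At (u, v) = (pi/4, -9/2): 9.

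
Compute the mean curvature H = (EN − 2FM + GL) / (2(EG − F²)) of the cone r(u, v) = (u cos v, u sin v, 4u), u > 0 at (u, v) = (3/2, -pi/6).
H = 4*sqrt(17)/51

With E = 17, F = 0, G = u^2, L = 0, M = 0, N = 4*sqrt(17)*u^2/(17*Abs(u)), assemble
  H = (EN − 2FM + GL) / (2(EG − F²)) = 2*sqrt(17)/(17*Abs(u)).
At (u, v) = (3/2, -pi/6): H = 4*sqrt(17)/51.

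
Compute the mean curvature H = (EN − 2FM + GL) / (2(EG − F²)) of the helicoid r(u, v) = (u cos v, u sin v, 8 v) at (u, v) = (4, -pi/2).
H = 0

With E = 1, F = 0, G = u^2 + 64, L = 0, M = -8/sqrt(u^2 + 64), N = 0, assemble
  H = (EN − 2FM + GL) / (2(EG − F²)) = 0.
At (u, v) = (4, -pi/2): H = 0.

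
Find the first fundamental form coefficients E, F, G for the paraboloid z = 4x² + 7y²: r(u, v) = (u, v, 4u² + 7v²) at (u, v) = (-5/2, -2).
E = 401;  F = 560;  G = 785

Partials: r_u = (1, 0, 8*u), r_v = (0, 1, 14*v). As functions of (u, v):
  E = r_u · r_u = 64*u^2 + 1,
  F = r_u · r_v = 112*u*v,
  G = r_v · r_v = 196*v^2 + 1.
Evaluating at (u, v) = (-5/2, -2): E = 401, F = 560, G = 785.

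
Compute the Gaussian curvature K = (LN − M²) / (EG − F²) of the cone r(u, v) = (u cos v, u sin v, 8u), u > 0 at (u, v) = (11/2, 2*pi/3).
K = 0

Coefficients of the first fundamental form: E = 65, F = 0, G = u^2.
Coefficients of the second fundamental form: L = 0, M = 0, N = 8*sqrt(65)*u^2/(65*Abs(u)).
Assemble K = (LN − M²)/(EG − F²) = 0. At (u, v) = (11/2, 2*pi/3): K = 0.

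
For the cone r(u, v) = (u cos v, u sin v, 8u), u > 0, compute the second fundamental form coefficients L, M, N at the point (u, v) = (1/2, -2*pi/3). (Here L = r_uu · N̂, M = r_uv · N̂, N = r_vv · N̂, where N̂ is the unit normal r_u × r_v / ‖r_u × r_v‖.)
L = 0;  M = 0;  N = 4*sqrt(65)/65

Compute the unit normal N̂(u, v) = (-8*sqrt(65)*u*cos(v)/(65*Abs(u)), -8*sqrt(65)*u*sin(v)/(65*Abs(u)), sqrt(65)*u/(65*Abs(u))), and the second partials r_uu, r_uv, r_vv. Take dot products:
  L(u, v) = r_uu · N̂ = 0,
  M(u, v) = r_uv · N̂ = 0,
  N(u, v) = r_vv · N̂ = 8*sqrt(65)*u^2/(65*Abs(u)).
Evaluating at (u, v) = (1/2, -2*pi/3):
  L = 0, M = 0, N = 4*sqrt(65)/65.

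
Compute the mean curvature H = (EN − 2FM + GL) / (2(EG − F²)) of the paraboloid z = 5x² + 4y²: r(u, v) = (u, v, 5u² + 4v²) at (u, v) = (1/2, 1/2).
H = 3*sqrt(42)/28

With E = 100*u^2 + 1, F = 80*u*v, G = 64*v^2 + 1, L = 10/sqrt(100*u^2 + 64*v^2 + 1), M = 0, N = 8/sqrt(100*u^2 + 64*v^2 + 1), assemble
  H = (EN − 2FM + GL) / (2(EG − F²)) = (400*u^2 + 320*v^2 + 9)/(100*u^2 + 64*v^2 + 1)^(3/2).
At (u, v) = (1/2, 1/2): H = 3*sqrt(42)/28.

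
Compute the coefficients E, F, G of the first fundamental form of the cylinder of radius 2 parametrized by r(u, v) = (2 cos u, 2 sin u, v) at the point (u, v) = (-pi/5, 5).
E = 4;  F = 0;  G = 1

Partials: r_u = (-2*sin(u), 2*cos(u), 0), r_v = (0, 0, 1). As functions of (u, v):
  E = r_u · r_u = 4,
  F = r_u · r_v = 0,
  G = r_v · r_v = 1.
Evaluating at (u, v) = (-pi/5, 5): E = 4, F = 0, G = 1.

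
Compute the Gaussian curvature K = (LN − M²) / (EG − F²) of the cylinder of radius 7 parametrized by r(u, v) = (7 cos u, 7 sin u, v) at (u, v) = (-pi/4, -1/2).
K = 0

Coefficients of the first fundamental form: E = 49, F = 0, G = 1.
Coefficients of the second fundamental form: L = -7, M = 0, N = 0.
Assemble K = (LN − M²)/(EG − F²) = 0. At (u, v) = (-pi/4, -1/2): K = 0.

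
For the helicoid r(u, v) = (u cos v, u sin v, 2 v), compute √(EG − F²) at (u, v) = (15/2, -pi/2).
√(EG − F²)|_{(15/2, -pi/2)} = sqrt(241)/2

E = 1, F = 0, G = u^2 + 4; EG − F² = u^2 + 4; √(EG − F²) = sqrt(u^2 + 4). At the given point: sqrt(241)/2.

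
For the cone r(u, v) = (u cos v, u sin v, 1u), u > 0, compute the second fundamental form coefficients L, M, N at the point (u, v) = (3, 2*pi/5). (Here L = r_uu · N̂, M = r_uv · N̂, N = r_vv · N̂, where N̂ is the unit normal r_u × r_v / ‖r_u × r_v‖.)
L = 0;  M = 0;  N = 3*sqrt(2)/2

Compute the unit normal N̂(u, v) = (-sqrt(2)*u*cos(v)/(2*Abs(u)), -sqrt(2)*u*sin(v)/(2*Abs(u)), sqrt(2)*u/(2*Abs(u))), and the second partials r_uu, r_uv, r_vv. Take dot products:
  L(u, v) = r_uu · N̂ = 0,
  M(u, v) = r_uv · N̂ = 0,
  N(u, v) = r_vv · N̂ = sqrt(2)*u^2/(2*Abs(u)).
Evaluating at (u, v) = (3, 2*pi/5):
  L = 0, M = 0, N = 3*sqrt(2)/2.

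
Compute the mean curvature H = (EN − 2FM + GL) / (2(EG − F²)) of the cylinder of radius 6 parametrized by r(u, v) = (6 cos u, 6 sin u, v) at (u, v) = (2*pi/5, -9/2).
H = -1/12

With E = 36, F = 0, G = 1, L = -6, M = 0, N = 0, assemble
  H = (EN − 2FM + GL) / (2(EG − F²)) = -1/12.
At (u, v) = (2*pi/5, -9/2): H = -1/12.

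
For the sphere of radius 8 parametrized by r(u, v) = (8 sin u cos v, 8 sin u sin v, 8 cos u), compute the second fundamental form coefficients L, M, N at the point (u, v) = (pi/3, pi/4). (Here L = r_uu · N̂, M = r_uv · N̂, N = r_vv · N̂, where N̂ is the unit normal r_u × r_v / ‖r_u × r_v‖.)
L = -8;  M = 0;  N = -6

Compute the unit normal N̂(u, v) = (sin(u)^2*cos(v)/Abs(sin(u)), sin(u)^2*sin(v)/Abs(sin(u)), sin(2*u)/(2*Abs(sin(u)))), and the second partials r_uu, r_uv, r_vv. Take dot products:
  L(u, v) = r_uu · N̂ = -8*sin(u)/Abs(sin(u)),
  M(u, v) = r_uv · N̂ = 0,
  N(u, v) = r_vv · N̂ = -8*sin(u)^3/Abs(sin(u)).
Evaluating at (u, v) = (pi/3, pi/4):
  L = -8, M = 0, N = -6.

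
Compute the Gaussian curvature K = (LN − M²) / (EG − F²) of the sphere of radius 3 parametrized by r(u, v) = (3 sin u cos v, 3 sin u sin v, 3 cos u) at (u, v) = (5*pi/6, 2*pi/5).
K = 1/9

Coefficients of the first fundamental form: E = 9, F = 0, G = 9*sin(u)^2.
Coefficients of the second fundamental form: L = -3*sin(u)/Abs(sin(u)), M = 0, N = -3*sin(u)^3/Abs(sin(u)).
Assemble K = (LN − M²)/(EG − F²) = 1/9. At (u, v) = (5*pi/6, 2*pi/5): K = 1/9.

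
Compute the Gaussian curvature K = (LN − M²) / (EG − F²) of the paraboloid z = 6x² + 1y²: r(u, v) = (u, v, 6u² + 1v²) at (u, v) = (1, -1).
K = 24/22201

Coefficients of the first fundamental form: E = 144*u^2 + 1, F = 24*u*v, G = 4*v^2 + 1.
Coefficients of the second fundamental form: L = 12/sqrt(144*u^2 + 4*v^2 + 1), M = 0, N = 2/sqrt(144*u^2 + 4*v^2 + 1).
Assemble K = (LN − M²)/(EG − F²) = 24/(20736*u^4 + 1152*u^2*v^2 + 288*u^2 + 16*v^4 + 8*v^2 + 1). At (u, v) = (1, -1): K = 24/22201.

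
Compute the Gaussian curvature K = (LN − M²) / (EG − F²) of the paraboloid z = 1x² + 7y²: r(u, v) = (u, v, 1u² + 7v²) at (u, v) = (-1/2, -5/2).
K = 28/1505529

Coefficients of the first fundamental form: E = 4*u^2 + 1, F = 28*u*v, G = 196*v^2 + 1.
Coefficients of the second fundamental form: L = 2/sqrt(4*u^2 + 196*v^2 + 1), M = 0, N = 14/sqrt(4*u^2 + 196*v^2 + 1).
Assemble K = (LN − M²)/(EG − F²) = 28/(16*u^4 + 1568*u^2*v^2 + 8*u^2 + 38416*v^4 + 392*v^2 + 1). At (u, v) = (-1/2, -5/2): K = 28/1505529.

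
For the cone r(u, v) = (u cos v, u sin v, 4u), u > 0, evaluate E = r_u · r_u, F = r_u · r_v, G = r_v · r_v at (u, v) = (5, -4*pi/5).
E = 17;  F = 0;  G = 25

Partials: r_u = (cos(v), sin(v), 4), r_v = (-u*sin(v), u*cos(v), 0). As functions of (u, v):
  E = r_u · r_u = 17,
  F = r_u · r_v = 0,
  G = r_v · r_v = u^2.
Evaluating at (u, v) = (5, -4*pi/5): E = 17, F = 0, G = 25.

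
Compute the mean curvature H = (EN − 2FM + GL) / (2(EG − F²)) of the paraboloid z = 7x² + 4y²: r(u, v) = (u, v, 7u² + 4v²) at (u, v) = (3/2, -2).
H = 3567*sqrt(698)/487204

With E = 196*u^2 + 1, F = 112*u*v, G = 64*v^2 + 1, L = 14/sqrt(196*u^2 + 64*v^2 + 1), M = 0, N = 8/sqrt(196*u^2 + 64*v^2 + 1), assemble
  H = (EN − 2FM + GL) / (2(EG − F²)) = (784*u^2 + 448*v^2 + 11)/(196*u^2 + 64*v^2 + 1)^(3/2).
At (u, v) = (3/2, -2): H = 3567*sqrt(698)/487204.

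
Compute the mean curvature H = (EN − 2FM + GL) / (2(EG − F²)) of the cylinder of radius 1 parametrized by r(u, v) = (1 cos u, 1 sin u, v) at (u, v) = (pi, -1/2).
H = -1/2

With E = 1, F = 0, G = 1, L = -1, M = 0, N = 0, assemble
  H = (EN − 2FM + GL) / (2(EG − F²)) = -1/2.
At (u, v) = (pi, -1/2): H = -1/2.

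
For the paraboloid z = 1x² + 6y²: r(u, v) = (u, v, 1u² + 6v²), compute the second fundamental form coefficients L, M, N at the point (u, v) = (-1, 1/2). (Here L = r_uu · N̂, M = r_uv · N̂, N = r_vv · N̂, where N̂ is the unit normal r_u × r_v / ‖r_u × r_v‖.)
L = 2*sqrt(41)/41;  M = 0;  N = 12*sqrt(41)/41

Compute the unit normal N̂(u, v) = (-2*u/sqrt(4*u^2 + 144*v^2 + 1), -12*v/sqrt(4*u^2 + 144*v^2 + 1), 1/sqrt(4*u^2 + 144*v^2 + 1)), and the second partials r_uu, r_uv, r_vv. Take dot products:
  L(u, v) = r_uu · N̂ = 2/sqrt(4*u^2 + 144*v^2 + 1),
  M(u, v) = r_uv · N̂ = 0,
  N(u, v) = r_vv · N̂ = 12/sqrt(4*u^2 + 144*v^2 + 1).
Evaluating at (u, v) = (-1, 1/2):
  L = 2*sqrt(41)/41, M = 0, N = 12*sqrt(41)/41.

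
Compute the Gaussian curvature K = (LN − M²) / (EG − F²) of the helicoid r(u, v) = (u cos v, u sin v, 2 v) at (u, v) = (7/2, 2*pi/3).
K = -64/4225

Coefficients of the first fundamental form: E = 1, F = 0, G = u^2 + 4.
Coefficients of the second fundamental form: L = 0, M = -2/sqrt(u^2 + 4), N = 0.
Assemble K = (LN − M²)/(EG − F²) = -4/(u^2 + 4)^2. At (u, v) = (7/2, 2*pi/3): K = -64/4225.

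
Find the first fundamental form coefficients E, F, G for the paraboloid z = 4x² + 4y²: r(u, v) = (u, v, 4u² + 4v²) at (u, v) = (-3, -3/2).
E = 577;  F = 288;  G = 145

Partials: r_u = (1, 0, 8*u), r_v = (0, 1, 8*v). As functions of (u, v):
  E = r_u · r_u = 64*u^2 + 1,
  F = r_u · r_v = 64*u*v,
  G = r_v · r_v = 64*v^2 + 1.
Evaluating at (u, v) = (-3, -3/2): E = 577, F = 288, G = 145.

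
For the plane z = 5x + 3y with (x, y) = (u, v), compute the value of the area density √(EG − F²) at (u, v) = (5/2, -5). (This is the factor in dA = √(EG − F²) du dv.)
√(EG − F²)|_{(5/2, -5)} = sqrt(35)

E = 26, F = 15, G = 10, so EG − F² = 35. Taking the positive square root: √(EG − F²) = sqrt(35). At (u, v) = (5/2, -5): sqrt(35).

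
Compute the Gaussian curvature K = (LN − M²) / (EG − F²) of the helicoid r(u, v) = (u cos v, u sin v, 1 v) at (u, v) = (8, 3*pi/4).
K = -1/4225

Coefficients of the first fundamental form: E = 1, F = 0, G = u^2 + 1.
Coefficients of the second fundamental form: L = 0, M = -1/sqrt(u^2 + 1), N = 0.
Assemble K = (LN − M²)/(EG − F²) = -1/(u^2 + 1)^2. At (u, v) = (8, 3*pi/4): K = -1/4225.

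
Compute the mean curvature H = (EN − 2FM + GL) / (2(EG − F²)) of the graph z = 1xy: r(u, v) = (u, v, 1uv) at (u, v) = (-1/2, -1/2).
H = -sqrt(6)/18

With E = v^2 + 1, F = u*v, G = u^2 + 1, L = 0, M = 1/sqrt(u^2 + v^2 + 1), N = 0, assemble
  H = (EN − 2FM + GL) / (2(EG − F²)) = -u*v/(u^2 + v^2 + 1)^(3/2).
At (u, v) = (-1/2, -1/2): H = -sqrt(6)/18.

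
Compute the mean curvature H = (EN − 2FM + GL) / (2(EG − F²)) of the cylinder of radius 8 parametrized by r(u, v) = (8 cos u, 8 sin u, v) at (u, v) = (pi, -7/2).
H = -1/16

With E = 64, F = 0, G = 1, L = -8, M = 0, N = 0, assemble
  H = (EN − 2FM + GL) / (2(EG − F²)) = -1/16.
At (u, v) = (pi, -7/2): H = -1/16.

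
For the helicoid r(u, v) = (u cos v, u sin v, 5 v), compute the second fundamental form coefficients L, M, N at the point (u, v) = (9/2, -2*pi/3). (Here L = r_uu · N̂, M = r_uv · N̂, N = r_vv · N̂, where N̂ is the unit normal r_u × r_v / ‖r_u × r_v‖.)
L = 0;  M = -10*sqrt(181)/181;  N = 0

Compute the unit normal N̂(u, v) = (5*sin(v)/sqrt(u^2 + 25), -5*cos(v)/sqrt(u^2 + 25), u/sqrt(u^2 + 25)), and the second partials r_uu, r_uv, r_vv. Take dot products:
  L(u, v) = r_uu · N̂ = 0,
  M(u, v) = r_uv · N̂ = -5/sqrt(u^2 + 25),
  N(u, v) = r_vv · N̂ = 0.
Evaluating at (u, v) = (9/2, -2*pi/3):
  L = 0, M = -10*sqrt(181)/181, N = 0.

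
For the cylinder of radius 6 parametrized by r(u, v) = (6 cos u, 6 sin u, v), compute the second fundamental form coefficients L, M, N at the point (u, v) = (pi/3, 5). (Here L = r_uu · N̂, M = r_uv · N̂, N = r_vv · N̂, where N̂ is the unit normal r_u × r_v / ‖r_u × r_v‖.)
L = -6;  M = 0;  N = 0

Compute the unit normal N̂(u, v) = (cos(u), sin(u), 0), and the second partials r_uu, r_uv, r_vv. Take dot products:
  L(u, v) = r_uu · N̂ = -6,
  M(u, v) = r_uv · N̂ = 0,
  N(u, v) = r_vv · N̂ = 0.
Evaluating at (u, v) = (pi/3, 5):
  L = -6, M = 0, N = 0.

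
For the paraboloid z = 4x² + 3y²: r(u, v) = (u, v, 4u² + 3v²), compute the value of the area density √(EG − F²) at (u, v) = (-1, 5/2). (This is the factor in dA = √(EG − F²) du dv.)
√(EG − F²)|_{(-1, 5/2)} = sqrt(290)

E = 64*u^2 + 1, F = 48*u*v, G = 36*v^2 + 1, so EG − F² = 64*u^2 + 36*v^2 + 1. Taking the positive square root: √(EG − F²) = sqrt(64*u^2 + 36*v^2 + 1). At (u, v) = (-1, 5/2): sqrt(290).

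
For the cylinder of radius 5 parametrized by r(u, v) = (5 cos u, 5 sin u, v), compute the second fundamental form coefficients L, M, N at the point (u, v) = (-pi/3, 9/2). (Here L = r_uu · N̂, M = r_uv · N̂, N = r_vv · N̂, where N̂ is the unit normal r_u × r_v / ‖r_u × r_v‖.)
L = -5;  M = 0;  N = 0

Compute the unit normal N̂(u, v) = (cos(u), sin(u), 0), and the second partials r_uu, r_uv, r_vv. Take dot products:
  L(u, v) = r_uu · N̂ = -5,
  M(u, v) = r_uv · N̂ = 0,
  N(u, v) = r_vv · N̂ = 0.
Evaluating at (u, v) = (-pi/3, 9/2):
  L = -5, M = 0, N = 0.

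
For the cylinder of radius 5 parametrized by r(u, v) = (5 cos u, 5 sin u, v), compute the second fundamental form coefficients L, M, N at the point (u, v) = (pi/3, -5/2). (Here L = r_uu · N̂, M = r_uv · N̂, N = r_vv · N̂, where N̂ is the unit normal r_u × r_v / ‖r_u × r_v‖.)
L = -5;  M = 0;  N = 0

Compute the unit normal N̂(u, v) = (cos(u), sin(u), 0), and the second partials r_uu, r_uv, r_vv. Take dot products:
  L(u, v) = r_uu · N̂ = -5,
  M(u, v) = r_uv · N̂ = 0,
  N(u, v) = r_vv · N̂ = 0.
Evaluating at (u, v) = (pi/3, -5/2):
  L = -5, M = 0, N = 0.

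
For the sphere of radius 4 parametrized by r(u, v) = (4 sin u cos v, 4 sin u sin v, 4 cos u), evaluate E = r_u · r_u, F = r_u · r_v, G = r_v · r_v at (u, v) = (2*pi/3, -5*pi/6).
E = 16;  F = 0;  G = 12

Partials: r_u = (4*cos(u)*cos(v), 4*sin(v)*cos(u), -4*sin(u)), r_v = (-4*sin(u)*sin(v), 4*sin(u)*cos(v), 0). As functions of (u, v):
  E = r_u · r_u = 16,
  F = r_u · r_v = 0,
  G = r_v · r_v = 16*sin(u)^2.
Evaluating at (u, v) = (2*pi/3, -5*pi/6): E = 16, F = 0, G = 12.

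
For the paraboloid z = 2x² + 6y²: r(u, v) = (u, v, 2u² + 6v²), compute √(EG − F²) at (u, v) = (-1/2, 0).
√(EG − F²)|_{(-1/2, 0)} = sqrt(5)

E = 16*u^2 + 1, F = 48*u*v, G = 144*v^2 + 1; EG − F² = 16*u^2 + 144*v^2 + 1; √(EG − F²) = sqrt(16*u^2 + 144*v^2 + 1). At the given point: sqrt(5).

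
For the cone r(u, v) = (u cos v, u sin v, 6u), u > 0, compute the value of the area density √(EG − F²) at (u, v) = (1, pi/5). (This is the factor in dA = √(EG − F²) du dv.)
√(EG − F²)|_{(1, pi/5)} = sqrt(37)

E = 37, F = 0, G = u^2, so EG − F² = 37*u^2. Taking the positive square root: √(EG − F²) = sqrt(37)*Abs(u). At (u, v) = (1, pi/5): sqrt(37).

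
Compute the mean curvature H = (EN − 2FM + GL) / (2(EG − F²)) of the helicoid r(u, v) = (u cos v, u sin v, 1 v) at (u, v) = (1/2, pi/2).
H = 0

With E = 1, F = 0, G = u^2 + 1, L = 0, M = -1/sqrt(u^2 + 1), N = 0, assemble
  H = (EN − 2FM + GL) / (2(EG − F²)) = 0.
At (u, v) = (1/2, pi/2): H = 0.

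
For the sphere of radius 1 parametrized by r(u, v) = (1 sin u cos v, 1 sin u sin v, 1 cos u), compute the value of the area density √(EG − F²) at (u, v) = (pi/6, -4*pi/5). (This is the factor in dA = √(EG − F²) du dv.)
√(EG − F²)|_{(pi/6, -4*pi/5)} = 1/2

E = 1, F = 0, G = sin(u)^2, so EG − F² = sin(u)^2. Taking the positive square root: √(EG − F²) = Abs(sin(u)). At (u, v) = (pi/6, -4*pi/5): 1/2.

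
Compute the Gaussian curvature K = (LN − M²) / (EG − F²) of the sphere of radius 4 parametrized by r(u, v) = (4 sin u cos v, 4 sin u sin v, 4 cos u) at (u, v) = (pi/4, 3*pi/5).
K = 1/16

Coefficients of the first fundamental form: E = 16, F = 0, G = 16*sin(u)^2.
Coefficients of the second fundamental form: L = -4*sin(u)/Abs(sin(u)), M = 0, N = -4*sin(u)^3/Abs(sin(u)).
Assemble K = (LN − M²)/(EG − F²) = 1/16. At (u, v) = (pi/4, 3*pi/5): K = 1/16.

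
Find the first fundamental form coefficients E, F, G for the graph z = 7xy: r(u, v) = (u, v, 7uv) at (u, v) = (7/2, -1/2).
E = 53/4;  F = -343/4;  G = 2405/4

Partials: r_u = (1, 0, 7*v), r_v = (0, 1, 7*u). As functions of (u, v):
  E = r_u · r_u = 49*v^2 + 1,
  F = r_u · r_v = 49*u*v,
  G = r_v · r_v = 49*u^2 + 1.
Evaluating at (u, v) = (7/2, -1/2): E = 53/4, F = -343/4, G = 2405/4.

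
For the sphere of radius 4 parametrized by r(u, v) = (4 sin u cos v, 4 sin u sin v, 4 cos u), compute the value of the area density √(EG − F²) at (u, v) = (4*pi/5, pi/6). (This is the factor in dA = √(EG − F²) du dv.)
√(EG − F²)|_{(4*pi/5, pi/6)} = 4*sqrt(10 - 2*sqrt(5))

E = 16, F = 0, G = 16*sin(u)^2, so EG − F² = 256*sin(u)^2. Taking the positive square root: √(EG − F²) = 16*Abs(sin(u)). At (u, v) = (4*pi/5, pi/6): 4*sqrt(10 - 2*sqrt(5)).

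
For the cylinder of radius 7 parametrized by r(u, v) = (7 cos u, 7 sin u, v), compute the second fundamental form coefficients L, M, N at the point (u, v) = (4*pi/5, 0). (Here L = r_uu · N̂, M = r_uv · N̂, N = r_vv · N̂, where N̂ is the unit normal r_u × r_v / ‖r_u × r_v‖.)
L = -7;  M = 0;  N = 0

Compute the unit normal N̂(u, v) = (cos(u), sin(u), 0), and the second partials r_uu, r_uv, r_vv. Take dot products:
  L(u, v) = r_uu · N̂ = -7,
  M(u, v) = r_uv · N̂ = 0,
  N(u, v) = r_vv · N̂ = 0.
Evaluating at (u, v) = (4*pi/5, 0):
  L = -7, M = 0, N = 0.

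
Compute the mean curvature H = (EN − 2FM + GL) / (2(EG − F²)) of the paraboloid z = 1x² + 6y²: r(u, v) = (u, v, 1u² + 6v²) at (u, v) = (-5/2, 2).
H = 733*sqrt(602)/362404

With E = 4*u^2 + 1, F = 24*u*v, G = 144*v^2 + 1, L = 2/sqrt(4*u^2 + 144*v^2 + 1), M = 0, N = 12/sqrt(4*u^2 + 144*v^2 + 1), assemble
  H = (EN − 2FM + GL) / (2(EG − F²)) = (24*u^2 + 144*v^2 + 7)/(4*u^2 + 144*v^2 + 1)^(3/2).
At (u, v) = (-5/2, 2): H = 733*sqrt(602)/362404.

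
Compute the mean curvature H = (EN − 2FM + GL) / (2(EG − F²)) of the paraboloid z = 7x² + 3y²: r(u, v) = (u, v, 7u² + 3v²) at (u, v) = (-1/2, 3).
H = 2425*sqrt(374)/139876

With E = 196*u^2 + 1, F = 84*u*v, G = 36*v^2 + 1, L = 14/sqrt(196*u^2 + 36*v^2 + 1), M = 0, N = 6/sqrt(196*u^2 + 36*v^2 + 1), assemble
  H = (EN − 2FM + GL) / (2(EG − F²)) = 2*(294*u^2 + 126*v^2 + 5)/(196*u^2 + 36*v^2 + 1)^(3/2).
At (u, v) = (-1/2, 3): H = 2425*sqrt(374)/139876.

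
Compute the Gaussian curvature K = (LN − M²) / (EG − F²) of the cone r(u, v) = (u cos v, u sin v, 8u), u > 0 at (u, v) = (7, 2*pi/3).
K = 0

Coefficients of the first fundamental form: E = 65, F = 0, G = u^2.
Coefficients of the second fundamental form: L = 0, M = 0, N = 8*sqrt(65)*u^2/(65*Abs(u)).
Assemble K = (LN − M²)/(EG − F²) = 0. At (u, v) = (7, 2*pi/3): K = 0.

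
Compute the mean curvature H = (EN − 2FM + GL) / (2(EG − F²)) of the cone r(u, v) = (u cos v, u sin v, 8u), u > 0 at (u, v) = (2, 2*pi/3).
H = 2*sqrt(65)/65

With E = 65, F = 0, G = u^2, L = 0, M = 0, N = 8*sqrt(65)*u^2/(65*Abs(u)), assemble
  H = (EN − 2FM + GL) / (2(EG − F²)) = 4*sqrt(65)/(65*Abs(u)).
At (u, v) = (2, 2*pi/3): H = 2*sqrt(65)/65.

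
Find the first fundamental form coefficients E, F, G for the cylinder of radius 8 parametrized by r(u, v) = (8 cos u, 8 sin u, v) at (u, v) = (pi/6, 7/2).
E = 64;  F = 0;  G = 1

Partials: r_u = (-8*sin(u), 8*cos(u), 0), r_v = (0, 0, 1). As functions of (u, v):
  E = r_u · r_u = 64,
  F = r_u · r_v = 0,
  G = r_v · r_v = 1.
Evaluating at (u, v) = (pi/6, 7/2): E = 64, F = 0, G = 1.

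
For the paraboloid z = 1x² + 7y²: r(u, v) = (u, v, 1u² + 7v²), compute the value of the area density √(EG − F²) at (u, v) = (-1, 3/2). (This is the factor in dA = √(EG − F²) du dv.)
√(EG − F²)|_{(-1, 3/2)} = sqrt(446)

E = 4*u^2 + 1, F = 28*u*v, G = 196*v^2 + 1, so EG − F² = 4*u^2 + 196*v^2 + 1. Taking the positive square root: √(EG − F²) = sqrt(4*u^2 + 196*v^2 + 1). At (u, v) = (-1, 3/2): sqrt(446).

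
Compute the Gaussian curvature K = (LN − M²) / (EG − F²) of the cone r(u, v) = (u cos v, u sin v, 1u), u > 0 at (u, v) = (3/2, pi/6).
K = 0

Coefficients of the first fundamental form: E = 2, F = 0, G = u^2.
Coefficients of the second fundamental form: L = 0, M = 0, N = sqrt(2)*u^2/(2*Abs(u)).
Assemble K = (LN − M²)/(EG − F²) = 0. At (u, v) = (3/2, pi/6): K = 0.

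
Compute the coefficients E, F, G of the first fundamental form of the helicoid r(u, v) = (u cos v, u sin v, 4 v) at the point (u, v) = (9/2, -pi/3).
E = 1;  F = 0;  G = 145/4

Partials: r_u = (cos(v), sin(v), 0), r_v = (-u*sin(v), u*cos(v), 4). As functions of (u, v):
  E = r_u · r_u = 1,
  F = r_u · r_v = 0,
  G = r_v · r_v = u^2 + 16.
Evaluating at (u, v) = (9/2, -pi/3): E = 1, F = 0, G = 145/4.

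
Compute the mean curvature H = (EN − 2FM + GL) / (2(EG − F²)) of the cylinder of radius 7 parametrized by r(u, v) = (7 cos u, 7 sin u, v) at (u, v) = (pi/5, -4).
H = -1/14

With E = 49, F = 0, G = 1, L = -7, M = 0, N = 0, assemble
  H = (EN − 2FM + GL) / (2(EG − F²)) = -1/14.
At (u, v) = (pi/5, -4): H = -1/14.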